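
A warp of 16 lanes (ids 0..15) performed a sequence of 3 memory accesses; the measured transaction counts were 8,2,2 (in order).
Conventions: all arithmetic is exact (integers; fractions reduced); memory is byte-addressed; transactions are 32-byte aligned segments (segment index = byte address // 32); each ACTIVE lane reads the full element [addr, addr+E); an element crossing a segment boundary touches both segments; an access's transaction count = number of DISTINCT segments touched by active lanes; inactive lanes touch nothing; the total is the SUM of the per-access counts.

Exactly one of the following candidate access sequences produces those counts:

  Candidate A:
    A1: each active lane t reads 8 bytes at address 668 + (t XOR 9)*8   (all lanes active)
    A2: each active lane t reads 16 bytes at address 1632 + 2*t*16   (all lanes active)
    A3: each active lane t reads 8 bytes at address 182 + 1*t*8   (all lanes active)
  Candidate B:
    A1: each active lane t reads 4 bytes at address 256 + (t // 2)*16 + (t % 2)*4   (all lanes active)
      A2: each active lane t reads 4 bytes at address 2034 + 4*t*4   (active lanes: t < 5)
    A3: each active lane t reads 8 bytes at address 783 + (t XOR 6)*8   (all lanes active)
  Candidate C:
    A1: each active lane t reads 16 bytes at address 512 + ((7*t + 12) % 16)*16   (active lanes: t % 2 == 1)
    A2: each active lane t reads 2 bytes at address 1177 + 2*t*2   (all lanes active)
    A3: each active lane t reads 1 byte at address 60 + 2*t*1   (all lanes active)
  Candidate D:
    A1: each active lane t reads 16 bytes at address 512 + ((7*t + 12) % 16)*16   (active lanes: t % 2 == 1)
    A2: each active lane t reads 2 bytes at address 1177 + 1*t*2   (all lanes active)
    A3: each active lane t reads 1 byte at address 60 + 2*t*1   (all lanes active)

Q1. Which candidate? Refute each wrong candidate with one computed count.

A: A1 gives 5 transactions, not 8
B: A1 gives 4 transactions, not 8
C: A2 gives 3 transactions, not 2
D: all counts match (8,2,2)

Answer: D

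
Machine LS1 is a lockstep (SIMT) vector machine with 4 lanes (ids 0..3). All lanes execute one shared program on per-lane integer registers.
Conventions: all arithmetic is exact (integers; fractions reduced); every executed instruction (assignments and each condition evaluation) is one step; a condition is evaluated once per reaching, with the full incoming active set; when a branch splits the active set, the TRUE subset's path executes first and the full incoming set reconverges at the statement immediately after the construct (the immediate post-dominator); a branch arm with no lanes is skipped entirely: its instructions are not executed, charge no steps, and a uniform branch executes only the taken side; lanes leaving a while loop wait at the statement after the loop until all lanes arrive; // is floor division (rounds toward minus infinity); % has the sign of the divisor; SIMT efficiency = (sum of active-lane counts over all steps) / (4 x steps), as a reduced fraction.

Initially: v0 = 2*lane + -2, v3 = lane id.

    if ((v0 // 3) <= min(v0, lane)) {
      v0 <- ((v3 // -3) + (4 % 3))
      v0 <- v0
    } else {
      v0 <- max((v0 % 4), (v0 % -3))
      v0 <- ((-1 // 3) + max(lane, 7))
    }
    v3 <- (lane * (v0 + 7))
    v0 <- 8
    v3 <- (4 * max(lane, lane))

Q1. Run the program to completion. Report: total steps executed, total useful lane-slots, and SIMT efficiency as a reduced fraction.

Answer: 8 steps, 24 useful, 3/4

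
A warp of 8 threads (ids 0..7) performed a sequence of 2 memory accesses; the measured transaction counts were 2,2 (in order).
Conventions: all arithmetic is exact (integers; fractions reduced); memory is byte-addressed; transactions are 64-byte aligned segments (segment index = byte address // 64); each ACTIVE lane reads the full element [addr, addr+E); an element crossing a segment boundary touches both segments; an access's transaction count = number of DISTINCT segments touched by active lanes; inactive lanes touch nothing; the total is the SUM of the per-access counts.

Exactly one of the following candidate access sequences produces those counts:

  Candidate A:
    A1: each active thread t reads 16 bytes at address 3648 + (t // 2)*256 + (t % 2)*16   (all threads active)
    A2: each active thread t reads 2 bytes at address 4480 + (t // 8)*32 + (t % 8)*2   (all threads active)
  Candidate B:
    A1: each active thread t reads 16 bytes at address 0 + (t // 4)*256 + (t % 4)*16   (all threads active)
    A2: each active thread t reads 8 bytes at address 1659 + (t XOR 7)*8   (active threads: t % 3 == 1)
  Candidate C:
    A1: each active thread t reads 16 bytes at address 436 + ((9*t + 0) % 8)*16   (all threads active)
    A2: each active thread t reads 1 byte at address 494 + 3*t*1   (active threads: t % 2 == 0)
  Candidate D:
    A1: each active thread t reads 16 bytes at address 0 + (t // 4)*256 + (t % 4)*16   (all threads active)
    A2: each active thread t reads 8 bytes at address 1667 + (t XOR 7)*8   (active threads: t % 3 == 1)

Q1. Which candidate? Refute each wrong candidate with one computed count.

A: A1 gives 4 transactions, not 2
C: A1 gives 3 transactions, not 2
D: A2 gives 1 transaction, not 2
B: all counts match (2,2)

Answer: B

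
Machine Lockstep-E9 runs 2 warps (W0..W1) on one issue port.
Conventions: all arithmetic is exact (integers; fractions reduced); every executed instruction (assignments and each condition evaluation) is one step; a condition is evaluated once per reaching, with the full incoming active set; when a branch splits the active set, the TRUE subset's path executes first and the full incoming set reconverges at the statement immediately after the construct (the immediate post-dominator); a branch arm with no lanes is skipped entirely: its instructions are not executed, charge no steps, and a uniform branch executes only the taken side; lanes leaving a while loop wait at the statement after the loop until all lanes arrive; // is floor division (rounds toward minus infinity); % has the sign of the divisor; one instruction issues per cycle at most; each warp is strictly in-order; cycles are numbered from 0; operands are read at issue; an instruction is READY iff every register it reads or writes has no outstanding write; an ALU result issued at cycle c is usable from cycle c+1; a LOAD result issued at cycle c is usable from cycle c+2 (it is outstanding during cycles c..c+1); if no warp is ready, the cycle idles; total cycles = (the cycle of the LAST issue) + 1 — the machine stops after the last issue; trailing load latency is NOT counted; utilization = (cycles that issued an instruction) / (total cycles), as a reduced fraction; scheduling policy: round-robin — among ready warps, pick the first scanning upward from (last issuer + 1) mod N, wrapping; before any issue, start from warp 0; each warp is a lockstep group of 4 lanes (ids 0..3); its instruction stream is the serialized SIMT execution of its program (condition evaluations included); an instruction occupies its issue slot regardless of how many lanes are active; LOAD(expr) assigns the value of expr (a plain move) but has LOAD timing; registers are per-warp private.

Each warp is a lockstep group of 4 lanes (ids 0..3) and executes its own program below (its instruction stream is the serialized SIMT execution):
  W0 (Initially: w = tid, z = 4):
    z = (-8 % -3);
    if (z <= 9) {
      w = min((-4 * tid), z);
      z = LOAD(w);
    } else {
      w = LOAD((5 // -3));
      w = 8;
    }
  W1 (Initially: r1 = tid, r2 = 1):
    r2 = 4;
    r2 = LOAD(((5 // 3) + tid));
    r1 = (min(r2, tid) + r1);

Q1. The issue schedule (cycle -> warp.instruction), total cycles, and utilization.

cycle 0: W0.I0
cycle 1: W1.I0
cycle 2: W0.I1
cycle 3: W1.I1
cycle 4: W0.I2
cycle 5: W1.I2
cycle 6: W0.I3

Answer: 7 cycles, utilization 1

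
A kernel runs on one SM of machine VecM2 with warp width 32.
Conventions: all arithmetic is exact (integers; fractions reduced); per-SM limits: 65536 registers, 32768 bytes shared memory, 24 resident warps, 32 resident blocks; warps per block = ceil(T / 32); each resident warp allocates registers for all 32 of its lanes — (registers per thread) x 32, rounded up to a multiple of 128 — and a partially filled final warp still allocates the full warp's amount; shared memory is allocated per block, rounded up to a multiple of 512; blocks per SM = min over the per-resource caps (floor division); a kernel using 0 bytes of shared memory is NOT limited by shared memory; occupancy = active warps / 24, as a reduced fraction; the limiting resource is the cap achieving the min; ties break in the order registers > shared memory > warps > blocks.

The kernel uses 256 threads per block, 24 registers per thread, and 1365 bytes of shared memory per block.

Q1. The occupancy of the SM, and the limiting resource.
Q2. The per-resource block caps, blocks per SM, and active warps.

Answer: occupancy 1, limited by warps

registers: 10 blocks
shared memory: 21 blocks
warps: 3 blocks
blocks: 32 blocks

Answer: 3 blocks, 24 active warps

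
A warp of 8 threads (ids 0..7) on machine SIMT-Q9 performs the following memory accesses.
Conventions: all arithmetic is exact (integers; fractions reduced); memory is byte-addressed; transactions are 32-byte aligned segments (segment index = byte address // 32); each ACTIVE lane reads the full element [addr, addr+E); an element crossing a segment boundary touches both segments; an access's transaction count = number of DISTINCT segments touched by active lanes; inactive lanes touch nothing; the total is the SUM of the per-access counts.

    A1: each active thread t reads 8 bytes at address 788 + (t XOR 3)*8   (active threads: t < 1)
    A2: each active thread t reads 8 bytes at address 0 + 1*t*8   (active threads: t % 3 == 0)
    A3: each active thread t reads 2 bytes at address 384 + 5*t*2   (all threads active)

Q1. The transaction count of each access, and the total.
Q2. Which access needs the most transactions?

A1: 1 transaction
A2: 2 transactions
A3: 3 transactions

Answer: 1,2,3; total 6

Answer: A3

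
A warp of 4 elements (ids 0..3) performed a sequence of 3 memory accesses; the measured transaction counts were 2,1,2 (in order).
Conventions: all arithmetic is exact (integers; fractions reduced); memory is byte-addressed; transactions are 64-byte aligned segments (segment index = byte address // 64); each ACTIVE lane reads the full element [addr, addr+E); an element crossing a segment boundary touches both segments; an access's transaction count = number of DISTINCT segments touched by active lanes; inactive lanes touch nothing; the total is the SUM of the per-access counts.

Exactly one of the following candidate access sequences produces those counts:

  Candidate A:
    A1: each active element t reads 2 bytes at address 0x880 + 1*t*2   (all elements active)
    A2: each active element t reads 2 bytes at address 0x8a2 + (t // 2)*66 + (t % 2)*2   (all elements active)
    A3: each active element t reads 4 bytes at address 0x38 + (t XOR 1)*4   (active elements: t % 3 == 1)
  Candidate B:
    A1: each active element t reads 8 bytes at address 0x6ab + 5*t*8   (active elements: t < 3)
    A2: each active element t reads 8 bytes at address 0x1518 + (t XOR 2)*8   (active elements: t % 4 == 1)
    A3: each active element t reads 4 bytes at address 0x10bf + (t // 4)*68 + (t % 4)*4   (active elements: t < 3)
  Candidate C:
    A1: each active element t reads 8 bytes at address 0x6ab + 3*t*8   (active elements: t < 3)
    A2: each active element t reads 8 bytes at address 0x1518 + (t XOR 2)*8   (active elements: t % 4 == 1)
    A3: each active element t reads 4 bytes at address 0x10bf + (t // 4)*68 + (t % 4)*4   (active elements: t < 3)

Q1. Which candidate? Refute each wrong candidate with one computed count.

A: A1 gives 1 transaction, not 2
B: A1 gives 3 transactions, not 2
C: all counts match (2,1,2)

Answer: C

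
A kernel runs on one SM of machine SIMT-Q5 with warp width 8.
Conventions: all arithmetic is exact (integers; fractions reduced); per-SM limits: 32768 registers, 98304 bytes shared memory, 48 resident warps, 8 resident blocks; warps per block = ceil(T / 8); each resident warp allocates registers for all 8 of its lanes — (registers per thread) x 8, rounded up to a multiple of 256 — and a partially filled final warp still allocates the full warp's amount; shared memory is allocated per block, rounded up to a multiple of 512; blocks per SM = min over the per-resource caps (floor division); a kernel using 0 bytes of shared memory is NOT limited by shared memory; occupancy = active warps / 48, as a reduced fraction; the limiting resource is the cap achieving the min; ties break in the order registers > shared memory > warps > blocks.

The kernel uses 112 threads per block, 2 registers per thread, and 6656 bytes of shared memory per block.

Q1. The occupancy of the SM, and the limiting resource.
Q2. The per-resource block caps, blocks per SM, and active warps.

Answer: occupancy 7/8, limited by warps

registers: 9 blocks
shared memory: 14 blocks
warps: 3 blocks
blocks: 8 blocks

Answer: 3 blocks, 42 active warps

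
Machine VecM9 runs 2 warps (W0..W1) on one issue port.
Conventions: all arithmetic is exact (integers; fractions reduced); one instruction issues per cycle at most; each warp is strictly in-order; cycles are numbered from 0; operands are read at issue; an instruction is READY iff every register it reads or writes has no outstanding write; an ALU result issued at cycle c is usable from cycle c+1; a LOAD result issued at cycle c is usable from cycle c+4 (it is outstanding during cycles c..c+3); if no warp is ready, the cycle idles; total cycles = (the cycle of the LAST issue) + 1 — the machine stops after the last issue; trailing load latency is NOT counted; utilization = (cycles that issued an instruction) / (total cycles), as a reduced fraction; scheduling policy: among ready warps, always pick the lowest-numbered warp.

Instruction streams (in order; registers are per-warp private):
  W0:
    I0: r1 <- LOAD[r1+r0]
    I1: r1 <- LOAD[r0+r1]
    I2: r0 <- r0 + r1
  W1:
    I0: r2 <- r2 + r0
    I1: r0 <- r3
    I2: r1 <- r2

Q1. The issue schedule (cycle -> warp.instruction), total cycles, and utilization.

cycle 0: W0.I0
cycle 1: W1.I0
cycle 2: W1.I1
cycle 3: W1.I2
cycle 4: W0.I1
cycle 5: idle
cycle 6: idle
cycle 7: idle
cycle 8: W0.I2

Answer: 9 cycles, utilization 2/3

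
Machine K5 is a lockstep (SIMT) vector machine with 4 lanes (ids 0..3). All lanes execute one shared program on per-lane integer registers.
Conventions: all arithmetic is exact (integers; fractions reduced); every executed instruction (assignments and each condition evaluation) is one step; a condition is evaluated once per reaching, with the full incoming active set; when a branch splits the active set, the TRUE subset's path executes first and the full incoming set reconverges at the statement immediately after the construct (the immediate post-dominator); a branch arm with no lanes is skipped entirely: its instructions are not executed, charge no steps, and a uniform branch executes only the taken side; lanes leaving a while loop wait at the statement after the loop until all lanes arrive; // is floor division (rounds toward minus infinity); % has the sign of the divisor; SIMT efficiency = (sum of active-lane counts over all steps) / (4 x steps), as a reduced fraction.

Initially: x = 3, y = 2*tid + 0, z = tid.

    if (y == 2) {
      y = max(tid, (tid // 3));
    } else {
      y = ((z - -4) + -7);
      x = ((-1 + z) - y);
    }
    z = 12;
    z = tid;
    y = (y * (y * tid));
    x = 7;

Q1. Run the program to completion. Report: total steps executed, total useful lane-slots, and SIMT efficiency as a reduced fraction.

Answer: 8 steps, 27 useful, 27/32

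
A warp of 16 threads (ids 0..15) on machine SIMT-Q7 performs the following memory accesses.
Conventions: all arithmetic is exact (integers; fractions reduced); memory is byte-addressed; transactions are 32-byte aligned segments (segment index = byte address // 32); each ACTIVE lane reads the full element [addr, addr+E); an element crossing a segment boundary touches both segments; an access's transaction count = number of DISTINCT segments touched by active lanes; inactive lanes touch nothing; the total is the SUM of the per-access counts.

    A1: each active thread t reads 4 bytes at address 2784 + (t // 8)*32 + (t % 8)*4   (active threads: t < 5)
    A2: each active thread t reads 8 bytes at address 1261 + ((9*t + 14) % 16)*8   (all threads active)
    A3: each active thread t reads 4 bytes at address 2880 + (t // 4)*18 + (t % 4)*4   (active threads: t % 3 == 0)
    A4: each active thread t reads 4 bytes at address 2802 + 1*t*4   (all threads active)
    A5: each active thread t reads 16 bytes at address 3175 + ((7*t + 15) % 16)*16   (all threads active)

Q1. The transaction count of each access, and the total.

A1: 1 transaction
A2: 5 transactions
A3: 3 transactions
A4: 3 transactions
A5: 9 transactions

Answer: 1,5,3,3,9; total 21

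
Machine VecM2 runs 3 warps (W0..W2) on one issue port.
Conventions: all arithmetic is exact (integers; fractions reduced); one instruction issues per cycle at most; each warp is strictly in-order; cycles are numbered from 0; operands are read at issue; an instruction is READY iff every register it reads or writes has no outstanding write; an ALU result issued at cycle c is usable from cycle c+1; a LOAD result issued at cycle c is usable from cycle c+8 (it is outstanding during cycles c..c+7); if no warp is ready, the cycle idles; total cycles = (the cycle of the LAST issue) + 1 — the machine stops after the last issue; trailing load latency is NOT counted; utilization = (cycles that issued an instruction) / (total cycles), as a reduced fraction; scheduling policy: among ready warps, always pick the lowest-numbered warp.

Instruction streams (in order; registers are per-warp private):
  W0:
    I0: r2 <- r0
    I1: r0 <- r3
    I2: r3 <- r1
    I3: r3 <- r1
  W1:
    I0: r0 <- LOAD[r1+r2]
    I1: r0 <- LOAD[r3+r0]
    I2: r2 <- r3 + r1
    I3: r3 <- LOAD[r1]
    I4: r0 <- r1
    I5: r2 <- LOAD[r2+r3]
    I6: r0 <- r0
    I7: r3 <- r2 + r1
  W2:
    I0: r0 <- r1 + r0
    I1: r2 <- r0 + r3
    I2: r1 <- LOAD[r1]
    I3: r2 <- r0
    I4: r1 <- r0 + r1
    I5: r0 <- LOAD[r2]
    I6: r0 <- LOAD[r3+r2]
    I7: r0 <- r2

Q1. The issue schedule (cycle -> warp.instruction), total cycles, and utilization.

cycle 0: W0.I0
cycle 1: W0.I1
cycle 2: W0.I2
cycle 3: W0.I3
cycle 4: W1.I0
cycle 5: W2.I0
cycle 6: W2.I1
cycle 7: W2.I2
cycle 8: W2.I3
cycle 9: idle
cycle 10: idle
cycle 11: idle
cycle 12: W1.I1
cycle 13: W1.I2
cycle 14: W1.I3
cycle 15: W2.I4
cycle 16: W2.I5
cycle 17: idle
cycle 18: idle
cycle 19: idle
cycle 20: W1.I4
cycle 21: idle
cycle 22: W1.I5
cycle 23: W1.I6
cycle 24: W2.I6
cycle 25: idle
cycle 26: idle
cycle 27: idle
cycle 28: idle
cycle 29: idle
cycle 30: W1.I7
cycle 31: idle
cycle 32: W2.I7

Answer: 33 cycles, utilization 20/33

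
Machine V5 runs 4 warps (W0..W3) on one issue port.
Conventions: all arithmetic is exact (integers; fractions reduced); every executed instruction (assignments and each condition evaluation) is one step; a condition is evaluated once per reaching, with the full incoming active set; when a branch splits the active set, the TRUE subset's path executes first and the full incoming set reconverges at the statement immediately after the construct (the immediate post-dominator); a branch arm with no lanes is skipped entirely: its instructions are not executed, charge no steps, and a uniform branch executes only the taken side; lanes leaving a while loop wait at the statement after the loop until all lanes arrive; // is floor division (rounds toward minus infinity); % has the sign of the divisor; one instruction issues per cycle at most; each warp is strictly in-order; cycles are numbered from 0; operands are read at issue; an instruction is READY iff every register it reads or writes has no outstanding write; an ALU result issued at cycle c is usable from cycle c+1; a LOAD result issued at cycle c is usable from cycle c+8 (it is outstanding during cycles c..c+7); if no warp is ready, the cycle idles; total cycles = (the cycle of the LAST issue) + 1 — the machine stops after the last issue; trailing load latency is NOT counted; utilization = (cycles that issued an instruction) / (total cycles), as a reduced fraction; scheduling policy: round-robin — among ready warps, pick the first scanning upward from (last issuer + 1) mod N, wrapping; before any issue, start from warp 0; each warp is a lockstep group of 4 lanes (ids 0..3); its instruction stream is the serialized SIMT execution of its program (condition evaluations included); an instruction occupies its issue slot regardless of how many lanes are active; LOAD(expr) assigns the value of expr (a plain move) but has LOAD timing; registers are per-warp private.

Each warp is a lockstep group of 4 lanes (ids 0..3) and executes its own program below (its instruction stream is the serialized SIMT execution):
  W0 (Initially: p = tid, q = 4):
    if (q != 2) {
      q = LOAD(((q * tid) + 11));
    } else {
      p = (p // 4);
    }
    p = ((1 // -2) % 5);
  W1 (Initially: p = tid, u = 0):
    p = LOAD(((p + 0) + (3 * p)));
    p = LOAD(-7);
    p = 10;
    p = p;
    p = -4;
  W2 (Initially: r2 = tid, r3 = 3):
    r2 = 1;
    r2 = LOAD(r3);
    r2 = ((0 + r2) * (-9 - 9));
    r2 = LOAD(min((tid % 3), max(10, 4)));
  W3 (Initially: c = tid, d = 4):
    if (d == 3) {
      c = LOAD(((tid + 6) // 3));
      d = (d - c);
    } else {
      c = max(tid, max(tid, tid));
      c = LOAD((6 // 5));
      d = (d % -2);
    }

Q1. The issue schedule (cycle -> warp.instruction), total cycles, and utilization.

cycle 0: W0.I0
cycle 1: W1.I0
cycle 2: W2.I0
cycle 3: W3.I0
cycle 4: W0.I1
cycle 5: W2.I1
cycle 6: W3.I1
cycle 7: W0.I2
cycle 8: W3.I2
cycle 9: W1.I1
cycle 10: W3.I3
cycle 11: idle
cycle 12: idle
cycle 13: W2.I2
cycle 14: W2.I3
cycle 15: idle
cycle 16: idle
cycle 17: W1.I2
cycle 18: W1.I3
cycle 19: W1.I4

Answer: 20 cycles, utilization 4/5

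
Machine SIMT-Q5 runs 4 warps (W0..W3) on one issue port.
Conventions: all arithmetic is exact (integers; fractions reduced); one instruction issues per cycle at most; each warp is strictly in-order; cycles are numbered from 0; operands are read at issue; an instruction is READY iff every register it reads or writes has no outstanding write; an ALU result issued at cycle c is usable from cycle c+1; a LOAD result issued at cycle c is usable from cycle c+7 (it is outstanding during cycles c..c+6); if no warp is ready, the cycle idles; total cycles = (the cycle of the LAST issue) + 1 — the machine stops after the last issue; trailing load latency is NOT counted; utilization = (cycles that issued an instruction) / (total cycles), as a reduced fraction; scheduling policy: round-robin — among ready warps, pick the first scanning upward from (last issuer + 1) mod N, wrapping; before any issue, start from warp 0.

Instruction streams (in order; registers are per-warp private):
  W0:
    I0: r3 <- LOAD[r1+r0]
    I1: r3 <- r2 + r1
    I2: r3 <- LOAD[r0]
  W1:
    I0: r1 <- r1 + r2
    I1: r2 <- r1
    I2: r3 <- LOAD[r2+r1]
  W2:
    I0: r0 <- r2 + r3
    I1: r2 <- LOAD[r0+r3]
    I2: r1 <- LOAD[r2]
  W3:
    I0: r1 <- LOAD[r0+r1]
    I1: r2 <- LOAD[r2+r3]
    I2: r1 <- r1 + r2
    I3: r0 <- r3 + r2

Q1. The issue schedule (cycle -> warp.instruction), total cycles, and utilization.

cycle 0: W0.I0
cycle 1: W1.I0
cycle 2: W2.I0
cycle 3: W3.I0
cycle 4: W1.I1
cycle 5: W2.I1
cycle 6: W3.I1
cycle 7: W0.I1
cycle 8: W1.I2
cycle 9: W0.I2
cycle 10: idle
cycle 11: idle
cycle 12: W2.I2
cycle 13: W3.I2
cycle 14: W3.I3

Answer: 15 cycles, utilization 13/15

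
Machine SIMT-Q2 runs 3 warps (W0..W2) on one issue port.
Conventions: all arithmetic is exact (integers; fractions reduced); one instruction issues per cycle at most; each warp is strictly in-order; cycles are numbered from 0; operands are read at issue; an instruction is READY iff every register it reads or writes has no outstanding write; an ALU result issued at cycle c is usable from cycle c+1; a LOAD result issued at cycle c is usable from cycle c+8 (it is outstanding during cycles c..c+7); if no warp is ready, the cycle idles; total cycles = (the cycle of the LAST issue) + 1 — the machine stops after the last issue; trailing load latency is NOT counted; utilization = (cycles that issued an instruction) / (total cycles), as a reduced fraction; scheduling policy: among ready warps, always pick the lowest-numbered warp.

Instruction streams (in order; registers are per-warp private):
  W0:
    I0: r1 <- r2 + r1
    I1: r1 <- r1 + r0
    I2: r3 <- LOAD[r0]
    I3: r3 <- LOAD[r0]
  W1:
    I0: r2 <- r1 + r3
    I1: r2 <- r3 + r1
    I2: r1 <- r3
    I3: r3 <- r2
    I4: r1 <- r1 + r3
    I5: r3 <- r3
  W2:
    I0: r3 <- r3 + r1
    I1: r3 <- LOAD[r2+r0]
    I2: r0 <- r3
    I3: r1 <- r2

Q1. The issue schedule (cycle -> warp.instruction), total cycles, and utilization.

cycle 0: W0.I0
cycle 1: W0.I1
cycle 2: W0.I2
cycle 3: W1.I0
cycle 4: W1.I1
cycle 5: W1.I2
cycle 6: W1.I3
cycle 7: W1.I4
cycle 8: W1.I5
cycle 9: W2.I0
cycle 10: W0.I3
cycle 11: W2.I1
cycle 12: idle
cycle 13: idle
cycle 14: idle
cycle 15: idle
cycle 16: idle
cycle 17: idle
cycle 18: idle
cycle 19: W2.I2
cycle 20: W2.I3

Answer: 21 cycles, utilization 2/3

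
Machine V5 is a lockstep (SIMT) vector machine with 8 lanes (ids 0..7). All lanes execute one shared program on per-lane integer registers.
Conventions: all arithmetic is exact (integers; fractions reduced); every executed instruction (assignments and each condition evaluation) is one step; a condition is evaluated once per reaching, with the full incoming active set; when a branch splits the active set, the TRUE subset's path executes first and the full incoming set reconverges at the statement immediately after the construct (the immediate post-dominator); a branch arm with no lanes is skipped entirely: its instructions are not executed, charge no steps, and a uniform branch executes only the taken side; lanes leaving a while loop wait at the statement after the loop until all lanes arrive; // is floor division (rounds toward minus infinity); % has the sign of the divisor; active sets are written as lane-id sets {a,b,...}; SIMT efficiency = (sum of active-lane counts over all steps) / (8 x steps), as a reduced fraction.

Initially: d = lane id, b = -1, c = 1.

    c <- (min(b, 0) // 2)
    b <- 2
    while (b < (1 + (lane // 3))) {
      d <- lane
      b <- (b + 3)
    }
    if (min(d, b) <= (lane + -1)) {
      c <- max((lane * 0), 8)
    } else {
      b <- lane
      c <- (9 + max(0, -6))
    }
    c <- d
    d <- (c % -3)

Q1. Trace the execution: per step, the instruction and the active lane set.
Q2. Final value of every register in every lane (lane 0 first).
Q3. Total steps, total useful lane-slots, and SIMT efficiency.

step 0: c <- (min(b, 0) // 2)        {0,1,2,3,4,5,6,7}
step 1: b <- 2                       {0,1,2,3,4,5,6,7}
step 2: eval (b < (1 + (lane // 3))) {0,1,2,3,4,5,6,7}
step 3: d <- lane                    {6,7}
step 4: b <- (b + 3)                 {6,7}
step 5: eval (b < (1 + (lane // 3))) {6,7}
step 6: eval (min(d, b) <= (lane + -1)) {0,1,2,3,4,5,6,7}
step 7: c <- max((lane * 0), 8)      {3,4,5,6,7}
step 8: b <- lane                    {0,1,2}
step 9: c <- (9 + max(0, -6))        {0,1,2}
step 10: c <- d                       {0,1,2,3,4,5,6,7}
step 11: d <- (c % -3)                {0,1,2,3,4,5,6,7}

Answer: 12 steps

d: 0,-2,-1,0,-2,-1,0,-2
b: 0,1,2,2,2,2,5,5
c: 0,1,2,3,4,5,6,7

steps = 12; useful = 65; efficiency = 65/96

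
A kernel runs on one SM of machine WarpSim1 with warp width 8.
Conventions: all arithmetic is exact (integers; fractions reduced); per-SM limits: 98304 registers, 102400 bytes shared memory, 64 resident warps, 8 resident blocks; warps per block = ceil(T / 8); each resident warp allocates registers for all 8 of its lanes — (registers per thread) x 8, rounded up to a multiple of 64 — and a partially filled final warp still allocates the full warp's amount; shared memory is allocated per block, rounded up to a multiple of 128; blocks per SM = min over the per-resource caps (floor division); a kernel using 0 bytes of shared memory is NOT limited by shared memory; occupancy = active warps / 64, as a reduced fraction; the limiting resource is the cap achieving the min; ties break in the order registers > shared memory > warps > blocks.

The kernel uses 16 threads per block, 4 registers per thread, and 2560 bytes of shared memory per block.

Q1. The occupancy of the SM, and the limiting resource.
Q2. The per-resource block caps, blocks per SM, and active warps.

Answer: occupancy 1/4, limited by blocks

registers: 768 blocks
shared memory: 40 blocks
warps: 32 blocks
blocks: 8 blocks

Answer: 8 blocks, 16 active warps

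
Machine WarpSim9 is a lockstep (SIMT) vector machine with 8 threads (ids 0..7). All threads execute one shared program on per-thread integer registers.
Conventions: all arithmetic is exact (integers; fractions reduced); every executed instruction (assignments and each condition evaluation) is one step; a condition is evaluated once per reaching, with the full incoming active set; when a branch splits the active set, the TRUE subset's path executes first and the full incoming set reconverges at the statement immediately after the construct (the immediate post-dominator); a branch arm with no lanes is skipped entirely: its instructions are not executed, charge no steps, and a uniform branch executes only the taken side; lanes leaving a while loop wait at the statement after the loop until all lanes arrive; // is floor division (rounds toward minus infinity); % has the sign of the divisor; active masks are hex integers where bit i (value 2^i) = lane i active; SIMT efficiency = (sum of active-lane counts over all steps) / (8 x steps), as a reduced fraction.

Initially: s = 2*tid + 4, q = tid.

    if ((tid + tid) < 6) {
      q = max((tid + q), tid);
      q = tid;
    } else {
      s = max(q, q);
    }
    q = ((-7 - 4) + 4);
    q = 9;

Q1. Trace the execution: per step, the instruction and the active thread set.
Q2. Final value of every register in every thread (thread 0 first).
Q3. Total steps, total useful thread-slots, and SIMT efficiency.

step 0: eval ((tid + tid) < 6)       0xff
step 1: q <- max((tid + q), tid)     0x07
step 2: q <- tid                     0x07
step 3: s <- max(q, q)               0xf8
step 4: q <- ((-7 - 4) + 4)          0xff
step 5: q <- 9                       0xff

Answer: 6 steps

s: 4,6,8,3,4,5,6,7
q: 9,9,9,9,9,9,9,9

steps = 6; useful = 35; efficiency = 35/48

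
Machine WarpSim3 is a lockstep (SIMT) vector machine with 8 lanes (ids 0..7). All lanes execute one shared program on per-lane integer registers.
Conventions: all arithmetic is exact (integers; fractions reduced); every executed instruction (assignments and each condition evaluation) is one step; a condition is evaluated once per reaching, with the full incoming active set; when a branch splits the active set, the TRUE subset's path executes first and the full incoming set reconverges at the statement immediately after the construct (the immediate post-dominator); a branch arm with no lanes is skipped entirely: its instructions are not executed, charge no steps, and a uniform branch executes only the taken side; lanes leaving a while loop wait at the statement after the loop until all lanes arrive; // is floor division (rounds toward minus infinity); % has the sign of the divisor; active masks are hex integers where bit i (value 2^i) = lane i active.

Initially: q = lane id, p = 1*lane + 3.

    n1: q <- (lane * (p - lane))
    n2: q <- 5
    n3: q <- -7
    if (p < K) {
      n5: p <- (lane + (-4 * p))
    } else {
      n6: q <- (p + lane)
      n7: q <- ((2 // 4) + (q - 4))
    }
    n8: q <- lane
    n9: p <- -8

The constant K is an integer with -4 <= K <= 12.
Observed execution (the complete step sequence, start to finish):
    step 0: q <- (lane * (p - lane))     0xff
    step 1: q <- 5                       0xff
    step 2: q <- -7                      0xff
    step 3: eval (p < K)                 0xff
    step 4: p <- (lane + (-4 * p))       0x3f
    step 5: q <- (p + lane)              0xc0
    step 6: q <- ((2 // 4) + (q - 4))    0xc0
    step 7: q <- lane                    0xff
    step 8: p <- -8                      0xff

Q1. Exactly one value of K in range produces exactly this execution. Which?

Answer: K = 9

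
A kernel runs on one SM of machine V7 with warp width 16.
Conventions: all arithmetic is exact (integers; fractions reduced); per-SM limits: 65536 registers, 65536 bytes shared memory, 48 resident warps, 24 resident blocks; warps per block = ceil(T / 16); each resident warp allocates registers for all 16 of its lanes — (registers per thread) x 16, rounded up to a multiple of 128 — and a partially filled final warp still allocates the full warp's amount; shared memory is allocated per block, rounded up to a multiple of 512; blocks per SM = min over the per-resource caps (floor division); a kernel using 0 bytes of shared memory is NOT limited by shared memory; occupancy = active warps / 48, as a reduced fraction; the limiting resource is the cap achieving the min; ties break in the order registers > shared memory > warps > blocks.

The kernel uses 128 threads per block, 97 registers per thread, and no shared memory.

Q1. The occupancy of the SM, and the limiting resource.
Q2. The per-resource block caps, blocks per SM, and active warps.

Answer: occupancy 2/3, limited by registers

registers: 4 blocks
shared memory: no limit (kernel uses none)
warps: 6 blocks
blocks: 24 blocks

Answer: 4 blocks, 32 active warps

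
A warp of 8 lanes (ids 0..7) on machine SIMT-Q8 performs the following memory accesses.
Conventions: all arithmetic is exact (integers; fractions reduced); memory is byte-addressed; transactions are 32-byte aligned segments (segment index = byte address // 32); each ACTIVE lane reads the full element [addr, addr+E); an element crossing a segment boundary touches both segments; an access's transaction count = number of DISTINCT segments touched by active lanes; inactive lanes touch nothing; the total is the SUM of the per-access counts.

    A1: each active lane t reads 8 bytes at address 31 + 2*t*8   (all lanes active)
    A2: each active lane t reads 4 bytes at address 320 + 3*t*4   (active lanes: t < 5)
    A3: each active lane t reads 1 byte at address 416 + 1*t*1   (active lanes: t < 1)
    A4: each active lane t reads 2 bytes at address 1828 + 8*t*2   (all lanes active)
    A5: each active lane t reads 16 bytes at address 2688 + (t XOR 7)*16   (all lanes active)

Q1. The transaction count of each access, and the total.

A1: 5 transactions
A2: 2 transactions
A3: 1 transaction
A4: 4 transactions
A5: 4 transactions

Answer: 5,2,1,4,4; total 16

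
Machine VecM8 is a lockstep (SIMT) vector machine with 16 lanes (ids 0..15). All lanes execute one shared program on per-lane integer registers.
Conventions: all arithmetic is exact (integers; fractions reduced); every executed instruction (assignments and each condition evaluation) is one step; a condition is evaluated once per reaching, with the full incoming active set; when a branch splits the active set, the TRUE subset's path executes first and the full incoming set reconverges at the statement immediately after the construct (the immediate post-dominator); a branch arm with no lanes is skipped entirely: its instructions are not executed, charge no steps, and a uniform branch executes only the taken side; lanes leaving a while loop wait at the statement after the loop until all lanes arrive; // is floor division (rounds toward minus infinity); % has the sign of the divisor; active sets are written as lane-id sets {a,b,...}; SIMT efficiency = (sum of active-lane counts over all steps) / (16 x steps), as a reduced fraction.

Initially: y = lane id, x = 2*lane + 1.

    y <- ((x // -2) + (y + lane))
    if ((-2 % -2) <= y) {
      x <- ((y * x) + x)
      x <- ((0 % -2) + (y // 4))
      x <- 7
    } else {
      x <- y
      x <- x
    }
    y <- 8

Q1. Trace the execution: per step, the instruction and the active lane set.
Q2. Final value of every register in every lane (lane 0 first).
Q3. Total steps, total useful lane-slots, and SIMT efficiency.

step 0: y <- ((x // -2) + (y + lane)) {0,1,2,3,4,5,6,7,8,9,10,11,12,13,14,15}
step 1: eval ((-2 % -2) <= y)        {0,1,2,3,4,5,6,7,8,9,10,11,12,13,14,15}
step 2: x <- ((y * x) + x)           {1,2,3,4,5,6,7,8,9,10,11,12,13,14,15}
step 3: x <- ((0 % -2) + (y // 4))   {1,2,3,4,5,6,7,8,9,10,11,12,13,14,15}
step 4: x <- 7                       {1,2,3,4,5,6,7,8,9,10,11,12,13,14,15}
step 5: x <- y                       {0}
step 6: x <- x                       {0}
step 7: y <- 8                       {0,1,2,3,4,5,6,7,8,9,10,11,12,13,14,15}

Answer: 8 steps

y: 8,8,8,8,8,8,8,8,8,8,8,8,8,8,8,8
x: -1,7,7,7,7,7,7,7,7,7,7,7,7,7,7,7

steps = 8; useful = 95; efficiency = 95/128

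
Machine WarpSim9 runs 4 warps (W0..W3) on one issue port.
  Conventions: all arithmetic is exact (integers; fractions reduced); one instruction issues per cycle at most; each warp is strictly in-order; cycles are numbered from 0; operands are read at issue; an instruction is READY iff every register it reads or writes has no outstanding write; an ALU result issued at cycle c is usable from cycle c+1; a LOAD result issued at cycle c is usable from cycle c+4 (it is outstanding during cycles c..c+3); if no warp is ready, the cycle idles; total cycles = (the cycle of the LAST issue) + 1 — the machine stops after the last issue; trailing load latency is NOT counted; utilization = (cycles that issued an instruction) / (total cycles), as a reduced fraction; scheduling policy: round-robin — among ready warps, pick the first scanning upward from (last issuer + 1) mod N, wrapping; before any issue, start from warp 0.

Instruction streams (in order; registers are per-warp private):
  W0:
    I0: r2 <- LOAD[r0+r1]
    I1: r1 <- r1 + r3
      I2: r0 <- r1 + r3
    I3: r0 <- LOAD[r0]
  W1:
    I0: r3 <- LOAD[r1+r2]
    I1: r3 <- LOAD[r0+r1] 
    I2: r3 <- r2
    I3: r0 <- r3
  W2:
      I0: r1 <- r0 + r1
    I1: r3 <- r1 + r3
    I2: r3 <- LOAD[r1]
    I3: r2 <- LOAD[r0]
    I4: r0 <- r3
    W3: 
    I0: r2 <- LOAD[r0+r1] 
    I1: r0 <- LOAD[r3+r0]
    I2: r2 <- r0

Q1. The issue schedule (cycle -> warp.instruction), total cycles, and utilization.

cycle 0: W0.I0
cycle 1: W1.I0
cycle 2: W2.I0
cycle 3: W3.I0
cycle 4: W0.I1
cycle 5: W1.I1
cycle 6: W2.I1
cycle 7: W3.I1
cycle 8: W0.I2
cycle 9: W1.I2
cycle 10: W2.I2
cycle 11: W3.I2
cycle 12: W0.I3
cycle 13: W1.I3
cycle 14: W2.I3
cycle 15: W2.I4

Answer: 16 cycles, utilization 1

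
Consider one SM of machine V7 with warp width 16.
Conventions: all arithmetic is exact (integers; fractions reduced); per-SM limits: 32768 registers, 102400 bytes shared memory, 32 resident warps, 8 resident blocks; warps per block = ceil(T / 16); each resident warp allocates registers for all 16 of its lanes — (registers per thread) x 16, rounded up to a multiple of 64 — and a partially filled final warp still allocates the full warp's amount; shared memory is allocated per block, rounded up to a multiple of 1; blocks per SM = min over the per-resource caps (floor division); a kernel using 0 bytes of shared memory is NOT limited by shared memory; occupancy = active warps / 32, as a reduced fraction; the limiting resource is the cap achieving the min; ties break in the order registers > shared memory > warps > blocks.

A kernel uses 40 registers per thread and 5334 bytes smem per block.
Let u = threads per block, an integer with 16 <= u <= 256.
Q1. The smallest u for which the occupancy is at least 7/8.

Answer: u = 49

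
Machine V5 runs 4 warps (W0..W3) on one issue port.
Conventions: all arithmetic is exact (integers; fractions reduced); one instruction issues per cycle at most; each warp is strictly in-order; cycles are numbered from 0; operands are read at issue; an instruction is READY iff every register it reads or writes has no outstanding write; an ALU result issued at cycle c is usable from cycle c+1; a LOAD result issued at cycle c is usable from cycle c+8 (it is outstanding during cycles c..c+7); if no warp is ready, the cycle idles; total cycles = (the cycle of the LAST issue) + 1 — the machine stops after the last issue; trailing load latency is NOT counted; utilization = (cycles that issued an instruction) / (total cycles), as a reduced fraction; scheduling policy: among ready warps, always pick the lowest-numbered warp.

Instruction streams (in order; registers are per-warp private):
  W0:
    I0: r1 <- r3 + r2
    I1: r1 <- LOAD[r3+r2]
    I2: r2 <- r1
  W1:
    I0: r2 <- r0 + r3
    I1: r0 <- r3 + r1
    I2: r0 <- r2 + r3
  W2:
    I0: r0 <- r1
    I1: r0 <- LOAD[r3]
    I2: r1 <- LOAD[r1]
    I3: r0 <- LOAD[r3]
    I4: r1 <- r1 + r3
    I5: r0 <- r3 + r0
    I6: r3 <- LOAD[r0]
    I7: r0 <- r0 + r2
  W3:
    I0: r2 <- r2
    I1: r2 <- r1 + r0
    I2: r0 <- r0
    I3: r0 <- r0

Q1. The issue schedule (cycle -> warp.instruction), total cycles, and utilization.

cycle 0: W0.I0
cycle 1: W0.I1
cycle 2: W1.I0
cycle 3: W1.I1
cycle 4: W1.I2
cycle 5: W2.I0
cycle 6: W2.I1
cycle 7: W2.I2
cycle 8: W3.I0
cycle 9: W0.I2
cycle 10: W3.I1
cycle 11: W3.I2
cycle 12: W3.I3
cycle 13: idle
cycle 14: W2.I3
cycle 15: W2.I4
cycle 16: idle
cycle 17: idle
cycle 18: idle
cycle 19: idle
cycle 20: idle
cycle 21: idle
cycle 22: W2.I5
cycle 23: W2.I6
cycle 24: W2.I7

Answer: 25 cycles, utilization 18/25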